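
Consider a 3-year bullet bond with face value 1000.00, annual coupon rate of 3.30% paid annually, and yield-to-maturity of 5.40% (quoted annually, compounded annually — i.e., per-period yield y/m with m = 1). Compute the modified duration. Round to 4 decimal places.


Coupon per period c = face * coupon_rate / m = 33.000000
Periods per year m = 1; per-period yield y/m = 0.054000
Number of cashflows N = 3
Cashflows (t years, CF_t, discount factor 1/(1+y/m)^(m*t), PV):
  t = 1.0000: CF_t = 33.000000, DF = 0.948767, PV = 31.309298
  t = 2.0000: CF_t = 33.000000, DF = 0.900158, PV = 29.705216
  t = 3.0000: CF_t = 1033.000000, DF = 0.854040, PV = 882.223230
Price P = sum_t PV_t = 943.237744
First compute Macaulay numerator sum_t t * PV_t:
  t * PV_t at t = 1.0000: 31.309298
  t * PV_t at t = 2.0000: 59.410432
  t * PV_t at t = 3.0000: 2646.669689
Macaulay duration D = 2737.389419 / 943.237744 = 2.902120
Modified duration = D / (1 + y/m) = 2.902120 / (1 + 0.054000) = 2.753435

Answer: Modified duration = 2.7534


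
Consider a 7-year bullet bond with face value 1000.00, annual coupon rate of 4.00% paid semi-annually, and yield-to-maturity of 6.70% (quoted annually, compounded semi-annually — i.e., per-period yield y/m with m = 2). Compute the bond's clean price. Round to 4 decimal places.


Coupon per period c = face * coupon_rate / m = 20.000000
Periods per year m = 2; per-period yield y/m = 0.033500
Number of cashflows N = 14
Cashflows (t years, CF_t, discount factor 1/(1+y/m)^(m*t), PV):
  t = 0.5000: CF_t = 20.000000, DF = 0.967586, PV = 19.351717
  t = 1.0000: CF_t = 20.000000, DF = 0.936222, PV = 18.724448
  t = 1.5000: CF_t = 20.000000, DF = 0.905876, PV = 18.117512
  t = 2.0000: CF_t = 20.000000, DF = 0.876512, PV = 17.530248
  t = 2.5000: CF_t = 20.000000, DF = 0.848101, PV = 16.962021
  t = 3.0000: CF_t = 20.000000, DF = 0.820611, PV = 16.412212
  t = 3.5000: CF_t = 20.000000, DF = 0.794011, PV = 15.880224
  t = 4.0000: CF_t = 20.000000, DF = 0.768274, PV = 15.365481
  t = 4.5000: CF_t = 20.000000, DF = 0.743371, PV = 14.867422
  t = 5.0000: CF_t = 20.000000, DF = 0.719275, PV = 14.385507
  t = 5.5000: CF_t = 20.000000, DF = 0.695961, PV = 13.919214
  t = 6.0000: CF_t = 20.000000, DF = 0.673402, PV = 13.468035
  t = 6.5000: CF_t = 20.000000, DF = 0.651574, PV = 13.031480
  t = 7.0000: CF_t = 1020.000000, DF = 0.630454, PV = 643.062876
Price P = sum_t PV_t = 851.078397

Answer: Price = 851.0784


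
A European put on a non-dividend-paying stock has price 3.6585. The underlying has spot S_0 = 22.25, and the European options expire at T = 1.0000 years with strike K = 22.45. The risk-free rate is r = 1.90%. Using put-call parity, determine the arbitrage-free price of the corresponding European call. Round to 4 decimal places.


Answer: Call price = 3.8810

Derivation:
Put-call parity: C - P = S_0 * exp(-qT) - K * exp(-rT).
S_0 * exp(-qT) = 22.2500 * 1.00000000 = 22.25000000
K * exp(-rT) = 22.4500 * 0.98117936 = 22.02747668
C = P + S*exp(-qT) - K*exp(-rT)
C = 3.6585 + 22.25000000 - 22.02747668 = 3.8810


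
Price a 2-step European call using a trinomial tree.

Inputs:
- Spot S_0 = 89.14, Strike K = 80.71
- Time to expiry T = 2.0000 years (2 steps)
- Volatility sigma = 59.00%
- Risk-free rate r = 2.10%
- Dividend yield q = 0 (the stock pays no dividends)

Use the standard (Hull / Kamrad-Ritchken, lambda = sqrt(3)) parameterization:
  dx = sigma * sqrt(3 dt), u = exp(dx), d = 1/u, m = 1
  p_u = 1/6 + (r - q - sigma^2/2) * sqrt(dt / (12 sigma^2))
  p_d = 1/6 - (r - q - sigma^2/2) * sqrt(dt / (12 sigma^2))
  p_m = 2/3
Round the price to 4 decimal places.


dt = T/N = 1.000000; dx = sigma*sqrt(3*dt) = 1.021910
u = exp(dx) = 2.778497; d = 1/u = 0.359907
p_u = 0.091782, p_m = 0.666667, p_d = 0.241551
Discount per step: exp(-r*dt) = 0.979219
Stock lattice S(k, j) with j the centered position index:
  k=0: S(0,+0) = 89.1400
  k=1: S(1,-1) = 32.0821; S(1,+0) = 89.1400; S(1,+1) = 247.6752
  k=2: S(2,-2) = 11.5466; S(2,-1) = 32.0821; S(2,+0) = 89.1400; S(2,+1) = 247.6752; S(2,+2) = 688.1646
Terminal payoffs V(N, j) = max(S_T - K, 0):
  V(2,-2) = 0.000000; V(2,-1) = 0.000000; V(2,+0) = 8.430000; V(2,+1) = 166.965184; V(2,+2) = 607.454646
Backward induction: V(k, j) = exp(-r*dt) * [p_u * V(k+1, j+1) + p_m * V(k+1, j) + p_d * V(k+1, j-1)]
  V(1,-1) = exp(-r*dt) * [p_u*8.430000 + p_m*0.000000 + p_d*0.000000] = 0.757647
  V(1,+0) = exp(-r*dt) * [p_u*166.965184 + p_m*8.430000 + p_d*0.000000] = 20.509214
  V(1,+1) = exp(-r*dt) * [p_u*607.454646 + p_m*166.965184 + p_d*8.430000] = 165.585956
  V(0,+0) = exp(-r*dt) * [p_u*165.585956 + p_m*20.509214 + p_d*0.757647] = 28.449927

Answer: Price = V(0,0) = 28.4499


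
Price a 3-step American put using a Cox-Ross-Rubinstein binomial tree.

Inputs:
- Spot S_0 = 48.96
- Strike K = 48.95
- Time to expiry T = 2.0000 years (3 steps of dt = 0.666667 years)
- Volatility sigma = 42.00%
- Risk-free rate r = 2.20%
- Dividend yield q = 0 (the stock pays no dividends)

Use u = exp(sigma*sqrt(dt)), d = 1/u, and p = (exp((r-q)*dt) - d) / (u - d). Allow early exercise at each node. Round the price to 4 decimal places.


Answer: Price = V(0,0) = 11.2667

Derivation:
dt = T/N = 0.666667
u = exp(sigma*sqrt(dt)) = 1.409068; d = 1/u = 0.709689
p = (exp((r-q)*dt) - d) / (u - d) = 0.436224
Discount per step: exp(-r*dt) = 0.985440
Stock lattice S(k, i) with i counting down-moves:
  k=0: S(0,0) = 48.9600
  k=1: S(1,0) = 68.9880; S(1,1) = 34.7464
  k=2: S(2,0) = 97.2088; S(2,1) = 48.9600; S(2,2) = 24.6591
  k=3: S(3,0) = 136.9738; S(3,1) = 68.9880; S(3,2) = 34.7464; S(3,3) = 17.5003
Terminal payoffs V(N, i) = max(K - S_T, 0):
  V(3,0) = 0.000000; V(3,1) = 0.000000; V(3,2) = 14.203631; V(3,3) = 31.449701
Backward induction: V(k, i) = exp(-r*dt) * [p * V(k+1, i) + (1-p) * V(k+1, i+1)]; then take max(V_cont, immediate exercise) for American.
  V(2,0) = exp(-r*dt) * [p*0.000000 + (1-p)*0.000000] = 0.000000; exercise = 0.000000; V(2,0) = max -> 0.000000
  V(2,1) = exp(-r*dt) * [p*0.000000 + (1-p)*14.203631] = 7.891081; exercise = 0.000000; V(2,1) = max -> 7.891081
  V(2,2) = exp(-r*dt) * [p*14.203631 + (1-p)*31.449701] = 23.578193; exercise = 24.290887; V(2,2) = max -> 24.290887
  V(1,0) = exp(-r*dt) * [p*0.000000 + (1-p)*7.891081] = 4.384031; exercise = 0.000000; V(1,0) = max -> 4.384031
  V(1,1) = exp(-r*dt) * [p*7.891081 + (1-p)*24.290887] = 16.887394; exercise = 14.203631; V(1,1) = max -> 16.887394
  V(0,0) = exp(-r*dt) * [p*4.384031 + (1-p)*16.887394] = 11.266667; exercise = 0.000000; V(0,0) = max -> 11.266667


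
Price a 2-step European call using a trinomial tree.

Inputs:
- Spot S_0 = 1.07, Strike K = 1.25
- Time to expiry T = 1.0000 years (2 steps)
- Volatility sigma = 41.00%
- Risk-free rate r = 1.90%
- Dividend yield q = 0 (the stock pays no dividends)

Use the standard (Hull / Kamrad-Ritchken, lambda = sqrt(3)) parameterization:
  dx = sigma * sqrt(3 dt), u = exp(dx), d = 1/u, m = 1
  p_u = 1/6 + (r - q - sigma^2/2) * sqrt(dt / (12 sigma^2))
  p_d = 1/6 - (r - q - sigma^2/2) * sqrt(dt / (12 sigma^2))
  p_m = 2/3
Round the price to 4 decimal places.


Answer: Price = V(0,0) = 0.1205

Derivation:
dt = T/N = 0.500000; dx = sigma*sqrt(3*dt) = 0.502145
u = exp(dx) = 1.652262; d = 1/u = 0.605231
p_u = 0.134281, p_m = 0.666667, p_d = 0.199053
Discount per step: exp(-r*dt) = 0.990545
Stock lattice S(k, j) with j the centered position index:
  k=0: S(0,+0) = 1.0700
  k=1: S(1,-1) = 0.6476; S(1,+0) = 1.0700; S(1,+1) = 1.7679
  k=2: S(2,-2) = 0.3919; S(2,-1) = 0.6476; S(2,+0) = 1.0700; S(2,+1) = 1.7679; S(2,+2) = 2.9211
Terminal payoffs V(N, j) = max(S_T - K, 0):
  V(2,-2) = 0.000000; V(2,-1) = 0.000000; V(2,+0) = 0.000000; V(2,+1) = 0.517921; V(2,+2) = 1.671068
Backward induction: V(k, j) = exp(-r*dt) * [p_u * V(k+1, j+1) + p_m * V(k+1, j) + p_d * V(k+1, j-1)]
  V(1,-1) = exp(-r*dt) * [p_u*0.000000 + p_m*0.000000 + p_d*0.000000] = 0.000000
  V(1,+0) = exp(-r*dt) * [p_u*0.517921 + p_m*0.000000 + p_d*0.000000] = 0.068889
  V(1,+1) = exp(-r*dt) * [p_u*1.671068 + p_m*0.517921 + p_d*0.000000] = 0.564286
  V(0,+0) = exp(-r*dt) * [p_u*0.564286 + p_m*0.068889 + p_d*0.000000] = 0.120548


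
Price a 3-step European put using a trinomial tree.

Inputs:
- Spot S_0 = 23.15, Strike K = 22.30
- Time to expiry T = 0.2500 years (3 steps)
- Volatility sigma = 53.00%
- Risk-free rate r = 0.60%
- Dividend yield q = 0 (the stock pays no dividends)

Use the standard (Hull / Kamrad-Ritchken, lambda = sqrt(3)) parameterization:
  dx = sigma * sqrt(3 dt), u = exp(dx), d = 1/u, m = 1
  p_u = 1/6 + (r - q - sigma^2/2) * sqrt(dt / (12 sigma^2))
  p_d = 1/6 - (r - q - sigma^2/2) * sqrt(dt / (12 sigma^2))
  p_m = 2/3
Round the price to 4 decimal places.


dt = T/N = 0.083333; dx = sigma*sqrt(3*dt) = 0.265000
u = exp(dx) = 1.303431; d = 1/u = 0.767206
p_u = 0.145527, p_m = 0.666667, p_d = 0.187807
Discount per step: exp(-r*dt) = 0.999500
Stock lattice S(k, j) with j the centered position index:
  k=0: S(0,+0) = 23.1500
  k=1: S(1,-1) = 17.7608; S(1,+0) = 23.1500; S(1,+1) = 30.1744
  k=2: S(2,-2) = 13.6262; S(2,-1) = 17.7608; S(2,+0) = 23.1500; S(2,+1) = 30.1744; S(2,+2) = 39.3303
  k=3: S(3,-3) = 10.4541; S(3,-2) = 13.6262; S(3,-1) = 17.7608; S(3,+0) = 23.1500; S(3,+1) = 30.1744; S(3,+2) = 39.3303; S(3,+3) = 51.2643
Terminal payoffs V(N, j) = max(K - S_T, 0):
  V(3,-3) = 11.845894; V(3,-2) = 8.673795; V(3,-1) = 4.539182; V(3,+0) = 0.000000; V(3,+1) = 0.000000; V(3,+2) = 0.000000; V(3,+3) = 0.000000
Backward induction: V(k, j) = exp(-r*dt) * [p_u * V(k+1, j+1) + p_m * V(k+1, j) + p_d * V(k+1, j-1)]
  V(2,-2) = exp(-r*dt) * [p_u*4.539182 + p_m*8.673795 + p_d*11.845894] = 8.663507
  V(2,-1) = exp(-r*dt) * [p_u*0.000000 + p_m*4.539182 + p_d*8.673795] = 4.652791
  V(2,+0) = exp(-r*dt) * [p_u*0.000000 + p_m*0.000000 + p_d*4.539182] = 0.852062
  V(2,+1) = exp(-r*dt) * [p_u*0.000000 + p_m*0.000000 + p_d*0.000000] = 0.000000
  V(2,+2) = exp(-r*dt) * [p_u*0.000000 + p_m*0.000000 + p_d*0.000000] = 0.000000
  V(1,-1) = exp(-r*dt) * [p_u*0.852062 + p_m*4.652791 + p_d*8.663507] = 4.850496
  V(1,+0) = exp(-r*dt) * [p_u*0.000000 + p_m*0.852062 + p_d*4.652791] = 1.441146
  V(1,+1) = exp(-r*dt) * [p_u*0.000000 + p_m*0.000000 + p_d*0.852062] = 0.159943
  V(0,+0) = exp(-r*dt) * [p_u*0.159943 + p_m*1.441146 + p_d*4.850496] = 1.894048

Answer: Price = V(0,0) = 1.8940


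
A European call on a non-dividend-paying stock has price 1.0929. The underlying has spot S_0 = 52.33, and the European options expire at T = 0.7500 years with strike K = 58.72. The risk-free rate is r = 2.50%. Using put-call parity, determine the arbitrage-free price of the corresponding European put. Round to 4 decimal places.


Answer: Put price = 6.3922

Derivation:
Put-call parity: C - P = S_0 * exp(-qT) - K * exp(-rT).
S_0 * exp(-qT) = 52.3300 * 1.00000000 = 52.33000000
K * exp(-rT) = 58.7200 * 0.98142469 = 57.62925766
P = C - S*exp(-qT) + K*exp(-rT)
P = 1.0929 - 52.33000000 + 57.62925766 = 6.3922


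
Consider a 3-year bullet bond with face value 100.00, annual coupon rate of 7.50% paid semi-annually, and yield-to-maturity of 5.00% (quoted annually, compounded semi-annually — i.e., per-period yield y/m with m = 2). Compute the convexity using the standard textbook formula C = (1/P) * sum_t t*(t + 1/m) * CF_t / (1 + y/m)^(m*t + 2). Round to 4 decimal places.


Coupon per period c = face * coupon_rate / m = 3.750000
Periods per year m = 2; per-period yield y/m = 0.025000
Number of cashflows N = 6
Cashflows (t years, CF_t, discount factor 1/(1+y/m)^(m*t), PV):
  t = 0.5000: CF_t = 3.750000, DF = 0.975610, PV = 3.658537
  t = 1.0000: CF_t = 3.750000, DF = 0.951814, PV = 3.569304
  t = 1.5000: CF_t = 3.750000, DF = 0.928599, PV = 3.482248
  t = 2.0000: CF_t = 3.750000, DF = 0.905951, PV = 3.397315
  t = 2.5000: CF_t = 3.750000, DF = 0.883854, PV = 3.314454
  t = 3.0000: CF_t = 103.750000, DF = 0.862297, PV = 89.463300
Price P = sum_t PV_t = 106.885157
Convexity numerator sum_t t*(t + 1/m) * CF_t / (1+y/m)^(m*t + 2):
  t = 0.5000: term = 1.741124
  t = 1.0000: term = 5.095972
  t = 1.5000: term = 9.943361
  t = 2.0000: term = 16.168066
  t = 2.5000: term = 23.660585
  t = 3.0000: term = 894.100796
Convexity = (1/P) * sum = 950.709904 / 106.885157 = 8.894686

Answer: Convexity = 8.8947


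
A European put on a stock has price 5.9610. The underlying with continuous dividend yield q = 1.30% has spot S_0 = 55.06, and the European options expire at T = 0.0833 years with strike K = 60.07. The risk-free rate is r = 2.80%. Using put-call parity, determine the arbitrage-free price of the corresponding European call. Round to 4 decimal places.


Answer: Call price = 1.0314

Derivation:
Put-call parity: C - P = S_0 * exp(-qT) - K * exp(-rT).
S_0 * exp(-qT) = 55.0600 * 0.99891769 = 55.00040780
K * exp(-rT) = 60.0700 * 0.99767032 = 59.93005600
C = P + S*exp(-qT) - K*exp(-rT)
C = 5.9610 + 55.00040780 - 59.93005600 = 1.0314


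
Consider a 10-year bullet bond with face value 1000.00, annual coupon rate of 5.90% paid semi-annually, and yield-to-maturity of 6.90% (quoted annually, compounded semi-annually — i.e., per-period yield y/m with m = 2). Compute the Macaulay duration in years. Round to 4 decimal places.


Answer: Macaulay duration = 7.5919 years

Derivation:
Coupon per period c = face * coupon_rate / m = 29.500000
Periods per year m = 2; per-period yield y/m = 0.034500
Number of cashflows N = 20
Cashflows (t years, CF_t, discount factor 1/(1+y/m)^(m*t), PV):
  t = 0.5000: CF_t = 29.500000, DF = 0.966651, PV = 28.516191
  t = 1.0000: CF_t = 29.500000, DF = 0.934413, PV = 27.565192
  t = 1.5000: CF_t = 29.500000, DF = 0.903251, PV = 26.645908
  t = 2.0000: CF_t = 29.500000, DF = 0.873128, PV = 25.757282
  t = 2.5000: CF_t = 29.500000, DF = 0.844010, PV = 24.898291
  t = 3.0000: CF_t = 29.500000, DF = 0.815863, PV = 24.067947
  t = 3.5000: CF_t = 29.500000, DF = 0.788654, PV = 23.265294
  t = 4.0000: CF_t = 29.500000, DF = 0.762353, PV = 22.489410
  t = 4.5000: CF_t = 29.500000, DF = 0.736929, PV = 21.739400
  t = 5.0000: CF_t = 29.500000, DF = 0.712353, PV = 21.014403
  t = 5.5000: CF_t = 29.500000, DF = 0.688596, PV = 20.313585
  t = 6.0000: CF_t = 29.500000, DF = 0.665632, PV = 19.636138
  t = 6.5000: CF_t = 29.500000, DF = 0.643433, PV = 18.981284
  t = 7.0000: CF_t = 29.500000, DF = 0.621975, PV = 18.348268
  t = 7.5000: CF_t = 29.500000, DF = 0.601233, PV = 17.736364
  t = 8.0000: CF_t = 29.500000, DF = 0.581182, PV = 17.144866
  t = 8.5000: CF_t = 29.500000, DF = 0.561800, PV = 16.573094
  t = 9.0000: CF_t = 29.500000, DF = 0.543064, PV = 16.020391
  t = 9.5000: CF_t = 29.500000, DF = 0.524953, PV = 15.486120
  t = 10.0000: CF_t = 1029.500000, DF = 0.507446, PV = 522.415978
Price P = sum_t PV_t = 928.615407
Macaulay numerator sum_t t * PV_t:
  t * PV_t at t = 0.5000: 14.258096
  t * PV_t at t = 1.0000: 27.565192
  t * PV_t at t = 1.5000: 39.968863
  t * PV_t at t = 2.0000: 51.514564
  t * PV_t at t = 2.5000: 62.245728
  t * PV_t at t = 3.0000: 72.203841
  t * PV_t at t = 3.5000: 81.428530
  t * PV_t at t = 4.0000: 89.957639
  t * PV_t at t = 4.5000: 97.827302
  t * PV_t at t = 5.0000: 105.072017
  t * PV_t at t = 5.5000: 111.724716
  t * PV_t at t = 6.0000: 117.816828
  t * PV_t at t = 6.5000: 123.378344
  t * PV_t at t = 7.0000: 128.437879
  t * PV_t at t = 7.5000: 133.022729
  t * PV_t at t = 8.0000: 137.158928
  t * PV_t at t = 8.5000: 140.871301
  t * PV_t at t = 9.0000: 144.183517
  t * PV_t at t = 9.5000: 147.118137
  t * PV_t at t = 10.0000: 5224.159776
Macaulay duration D = (sum_t t * PV_t) / P = 7049.913928 / 928.615407 = 7.591855


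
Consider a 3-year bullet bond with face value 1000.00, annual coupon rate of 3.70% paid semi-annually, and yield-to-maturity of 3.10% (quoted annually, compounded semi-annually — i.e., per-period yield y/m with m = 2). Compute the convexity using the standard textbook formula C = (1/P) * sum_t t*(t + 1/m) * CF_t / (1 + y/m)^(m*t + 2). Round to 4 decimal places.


Answer: Convexity = 9.5877

Derivation:
Coupon per period c = face * coupon_rate / m = 18.500000
Periods per year m = 2; per-period yield y/m = 0.015500
Number of cashflows N = 6
Cashflows (t years, CF_t, discount factor 1/(1+y/m)^(m*t), PV):
  t = 0.5000: CF_t = 18.500000, DF = 0.984737, PV = 18.217627
  t = 1.0000: CF_t = 18.500000, DF = 0.969706, PV = 17.939564
  t = 1.5000: CF_t = 18.500000, DF = 0.954905, PV = 17.665745
  t = 2.0000: CF_t = 18.500000, DF = 0.940330, PV = 17.396105
  t = 2.5000: CF_t = 18.500000, DF = 0.925977, PV = 17.130581
  t = 3.0000: CF_t = 1018.500000, DF = 0.911844, PV = 928.712876
Price P = sum_t PV_t = 1017.062497
Convexity numerator sum_t t*(t + 1/m) * CF_t / (1+y/m)^(m*t + 2):
  t = 0.5000: term = 8.832872
  t = 1.0000: term = 26.094157
  t = 1.5000: term = 51.391743
  t = 2.0000: term = 84.345548
  t = 2.5000: term = 124.587221
  t = 3.0000: term = 9456.075051
Convexity = (1/P) * sum = 9751.326593 / 1017.062497 = 9.587736


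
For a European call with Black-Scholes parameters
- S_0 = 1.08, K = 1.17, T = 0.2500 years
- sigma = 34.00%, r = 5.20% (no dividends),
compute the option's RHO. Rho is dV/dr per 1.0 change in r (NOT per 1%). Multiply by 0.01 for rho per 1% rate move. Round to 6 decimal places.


Answer: Rho = 0.091189

Derivation:
d1 = -0.3093688687; d2 = -0.4793688687
phi(d1) = 0.3803006778; exp(-qT) = 1.0000000000; exp(-rT) = 0.9870841350
N(d2) = 0.3158381182
Rho = K*T*exp(-rT)*N(d2) = 1.1700 * 0.2500 * 0.9870841350 * 0.3158381182 = 0.091189


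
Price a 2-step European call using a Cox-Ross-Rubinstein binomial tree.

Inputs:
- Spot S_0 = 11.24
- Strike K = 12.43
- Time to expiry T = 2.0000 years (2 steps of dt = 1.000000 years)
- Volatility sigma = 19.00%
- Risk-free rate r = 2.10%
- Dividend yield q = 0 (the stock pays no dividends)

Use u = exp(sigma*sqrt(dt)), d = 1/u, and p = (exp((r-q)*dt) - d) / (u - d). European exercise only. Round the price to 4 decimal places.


Answer: Price = V(0,0) = 0.9919

Derivation:
dt = T/N = 1.000000
u = exp(sigma*sqrt(dt)) = 1.209250; d = 1/u = 0.826959
p = (exp((r-q)*dt) - d) / (u - d) = 0.508155
Discount per step: exp(-r*dt) = 0.979219
Stock lattice S(k, i) with i counting down-moves:
  k=0: S(0,0) = 11.2400
  k=1: S(1,0) = 13.5920; S(1,1) = 9.2950
  k=2: S(2,0) = 16.4361; S(2,1) = 11.2400; S(2,2) = 7.6866
Terminal payoffs V(N, i) = max(S_T - K, 0):
  V(2,0) = 4.006079; V(2,1) = 0.000000; V(2,2) = 0.000000
Backward induction: V(k, i) = exp(-r*dt) * [p * V(k+1, i) + (1-p) * V(k+1, i+1)].
  V(1,0) = exp(-r*dt) * [p*4.006079 + (1-p)*0.000000] = 1.993406
  V(1,1) = exp(-r*dt) * [p*0.000000 + (1-p)*0.000000] = 0.000000
  V(0,0) = exp(-r*dt) * [p*1.993406 + (1-p)*0.000000] = 0.991909


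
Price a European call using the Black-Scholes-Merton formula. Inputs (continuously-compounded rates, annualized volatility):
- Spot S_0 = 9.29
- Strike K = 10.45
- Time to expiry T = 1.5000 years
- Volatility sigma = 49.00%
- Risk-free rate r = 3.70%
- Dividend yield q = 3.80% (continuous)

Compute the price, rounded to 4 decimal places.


d1 = (ln(S/K) + (r - q + 0.5*sigma^2) * T) / (sigma * sqrt(T)) = 0.10149815
d2 = d1 - sigma * sqrt(T) = -0.49862684
exp(-rT) = 0.94601202; exp(-qT) = 0.94459407
C = S_0 * exp(-qT) * N(d1) - K * exp(-rT) * N(d2)
N(d1) = 0.54042249; N(d2) = 0.30902115
C = 9.2900 * 0.94459407 * 0.54042249 - 10.4500 * 0.94601202 * 0.30902115 = 1.6874

Answer: Price = 1.6874


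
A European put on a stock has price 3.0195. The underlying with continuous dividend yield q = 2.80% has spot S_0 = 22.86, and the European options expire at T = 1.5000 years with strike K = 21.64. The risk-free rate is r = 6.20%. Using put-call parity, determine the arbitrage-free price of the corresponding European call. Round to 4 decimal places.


Put-call parity: C - P = S_0 * exp(-qT) - K * exp(-rT).
S_0 * exp(-qT) = 22.8600 * 0.95886978 = 21.91976318
K * exp(-rT) = 21.6400 * 0.91119350 = 19.71822735
C = P + S*exp(-qT) - K*exp(-rT)
C = 3.0195 + 21.91976318 - 19.71822735 = 5.2210

Answer: Call price = 5.2210


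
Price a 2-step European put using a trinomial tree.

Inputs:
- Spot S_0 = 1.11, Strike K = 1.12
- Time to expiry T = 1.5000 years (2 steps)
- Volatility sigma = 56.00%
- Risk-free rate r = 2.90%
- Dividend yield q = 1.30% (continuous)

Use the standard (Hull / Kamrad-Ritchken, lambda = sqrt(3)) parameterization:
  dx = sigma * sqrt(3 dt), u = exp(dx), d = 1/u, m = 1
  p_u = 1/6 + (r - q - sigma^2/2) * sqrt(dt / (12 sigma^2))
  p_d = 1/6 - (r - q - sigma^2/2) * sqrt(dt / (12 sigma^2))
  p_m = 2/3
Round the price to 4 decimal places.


dt = T/N = 0.750000; dx = sigma*sqrt(3*dt) = 0.840000
u = exp(dx) = 2.316367; d = 1/u = 0.431711
p_u = 0.103810, p_m = 0.666667, p_d = 0.229524
Discount per step: exp(-r*dt) = 0.978485
Stock lattice S(k, j) with j the centered position index:
  k=0: S(0,+0) = 1.1100
  k=1: S(1,-1) = 0.4792; S(1,+0) = 1.1100; S(1,+1) = 2.5712
  k=2: S(2,-2) = 0.2069; S(2,-1) = 0.4792; S(2,+0) = 1.1100; S(2,+1) = 2.5712; S(2,+2) = 5.9558
Terminal payoffs V(N, j) = max(K - S_T, 0):
  V(2,-2) = 0.913125; V(2,-1) = 0.640801; V(2,+0) = 0.010000; V(2,+1) = 0.000000; V(2,+2) = 0.000000
Backward induction: V(k, j) = exp(-r*dt) * [p_u * V(k+1, j+1) + p_m * V(k+1, j) + p_d * V(k+1, j-1)]
  V(1,-1) = exp(-r*dt) * [p_u*0.010000 + p_m*0.640801 + p_d*0.913125] = 0.624100
  V(1,+0) = exp(-r*dt) * [p_u*0.000000 + p_m*0.010000 + p_d*0.640801] = 0.150438
  V(1,+1) = exp(-r*dt) * [p_u*0.000000 + p_m*0.000000 + p_d*0.010000] = 0.002246
  V(0,+0) = exp(-r*dt) * [p_u*0.002246 + p_m*0.150438 + p_d*0.624100] = 0.238526

Answer: Price = V(0,0) = 0.2385


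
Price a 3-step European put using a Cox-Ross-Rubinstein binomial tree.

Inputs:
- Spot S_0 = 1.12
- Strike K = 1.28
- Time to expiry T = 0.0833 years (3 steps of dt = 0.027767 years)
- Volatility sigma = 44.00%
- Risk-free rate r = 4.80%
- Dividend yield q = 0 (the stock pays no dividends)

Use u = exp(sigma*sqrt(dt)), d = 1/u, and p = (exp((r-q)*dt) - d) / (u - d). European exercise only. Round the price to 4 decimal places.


dt = T/N = 0.027767
u = exp(sigma*sqrt(dt)) = 1.076073; d = 1/u = 0.929305
p = (exp((r-q)*dt) - d) / (u - d) = 0.490766
Discount per step: exp(-r*dt) = 0.998668
Stock lattice S(k, i) with i counting down-moves:
  k=0: S(0,0) = 1.1200
  k=1: S(1,0) = 1.2052; S(1,1) = 1.0408
  k=2: S(2,0) = 1.2969; S(2,1) = 1.1200; S(2,2) = 0.9672
  k=3: S(3,0) = 1.3955; S(3,1) = 1.2052; S(3,2) = 1.0408; S(3,3) = 0.8989
Terminal payoffs V(N, i) = max(K - S_T, 0):
  V(3,0) = 0.000000; V(3,1) = 0.074798; V(3,2) = 0.239179; V(3,3) = 0.381139
Backward induction: V(k, i) = exp(-r*dt) * [p * V(k+1, i) + (1-p) * V(k+1, i+1)].
  V(2,0) = exp(-r*dt) * [p*0.000000 + (1-p)*0.074798] = 0.038039
  V(2,1) = exp(-r*dt) * [p*0.074798 + (1-p)*0.239179] = 0.158295
  V(2,2) = exp(-r*dt) * [p*0.239179 + (1-p)*0.381139] = 0.311055
  V(1,0) = exp(-r*dt) * [p*0.038039 + (1-p)*0.158295] = 0.099145
  V(1,1) = exp(-r*dt) * [p*0.158295 + (1-p)*0.311055] = 0.235771
  V(0,0) = exp(-r*dt) * [p*0.099145 + (1-p)*0.235771] = 0.168495

Answer: Price = V(0,0) = 0.1685


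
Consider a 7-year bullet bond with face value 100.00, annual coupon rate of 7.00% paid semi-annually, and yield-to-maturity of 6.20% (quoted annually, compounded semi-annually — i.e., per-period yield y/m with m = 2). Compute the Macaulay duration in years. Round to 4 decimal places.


Coupon per period c = face * coupon_rate / m = 3.500000
Periods per year m = 2; per-period yield y/m = 0.031000
Number of cashflows N = 14
Cashflows (t years, CF_t, discount factor 1/(1+y/m)^(m*t), PV):
  t = 0.5000: CF_t = 3.500000, DF = 0.969932, PV = 3.394762
  t = 1.0000: CF_t = 3.500000, DF = 0.940768, PV = 3.292689
  t = 1.5000: CF_t = 3.500000, DF = 0.912481, PV = 3.193685
  t = 2.0000: CF_t = 3.500000, DF = 0.885045, PV = 3.097657
  t = 2.5000: CF_t = 3.500000, DF = 0.858434, PV = 3.004517
  t = 3.0000: CF_t = 3.500000, DF = 0.832622, PV = 2.914178
  t = 3.5000: CF_t = 3.500000, DF = 0.807587, PV = 2.826555
  t = 4.0000: CF_t = 3.500000, DF = 0.783305, PV = 2.741566
  t = 4.5000: CF_t = 3.500000, DF = 0.759752, PV = 2.659133
  t = 5.0000: CF_t = 3.500000, DF = 0.736908, PV = 2.579178
  t = 5.5000: CF_t = 3.500000, DF = 0.714751, PV = 2.501628
  t = 6.0000: CF_t = 3.500000, DF = 0.693260, PV = 2.426409
  t = 6.5000: CF_t = 3.500000, DF = 0.672415, PV = 2.353452
  t = 7.0000: CF_t = 103.500000, DF = 0.652197, PV = 67.502372
Price P = sum_t PV_t = 104.487783
Macaulay numerator sum_t t * PV_t:
  t * PV_t at t = 0.5000: 1.697381
  t * PV_t at t = 1.0000: 3.292689
  t * PV_t at t = 1.5000: 4.790527
  t * PV_t at t = 2.0000: 6.195315
  t * PV_t at t = 2.5000: 7.511293
  t * PV_t at t = 3.0000: 8.742534
  t * PV_t at t = 3.5000: 9.892941
  t * PV_t at t = 4.0000: 10.966264
  t * PV_t at t = 4.5000: 11.966098
  t * PV_t at t = 5.0000: 12.895892
  t * PV_t at t = 5.5000: 13.758954
  t * PV_t at t = 6.0000: 14.558456
  t * PV_t at t = 6.5000: 15.297440
  t * PV_t at t = 7.0000: 472.516606
Macaulay duration D = (sum_t t * PV_t) / P = 594.082391 / 104.487783 = 5.685664

Answer: Macaulay duration = 5.6857 years


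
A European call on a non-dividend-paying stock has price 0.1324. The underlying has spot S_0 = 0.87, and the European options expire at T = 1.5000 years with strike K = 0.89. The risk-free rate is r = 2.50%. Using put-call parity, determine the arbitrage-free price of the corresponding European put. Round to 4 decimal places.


Put-call parity: C - P = S_0 * exp(-qT) - K * exp(-rT).
S_0 * exp(-qT) = 0.8700 * 1.00000000 = 0.87000000
K * exp(-rT) = 0.8900 * 0.96319442 = 0.85724303
P = C - S*exp(-qT) + K*exp(-rT)
P = 0.1324 - 0.87000000 + 0.85724303 = 0.1196

Answer: Put price = 0.1196


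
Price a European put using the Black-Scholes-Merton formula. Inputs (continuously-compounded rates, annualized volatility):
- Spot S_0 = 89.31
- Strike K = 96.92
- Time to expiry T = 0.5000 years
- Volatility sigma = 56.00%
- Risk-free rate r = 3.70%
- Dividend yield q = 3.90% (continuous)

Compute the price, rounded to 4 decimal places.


Answer: Price = 18.4263

Derivation:
d1 = (ln(S/K) + (r - q + 0.5*sigma^2) * T) / (sigma * sqrt(T)) = -0.01104206
d2 = d1 - sigma * sqrt(T) = -0.40702186
exp(-rT) = 0.98167007; exp(-qT) = 0.98068890
P = K * exp(-rT) * N(-d2) - S_0 * exp(-qT) * N(-d1)
N(-d1) = 0.50440505; N(-d2) = 0.65800403
P = 96.9200 * 0.98167007 * 0.65800403 - 89.3100 * 0.98068890 * 0.50440505 = 18.4263


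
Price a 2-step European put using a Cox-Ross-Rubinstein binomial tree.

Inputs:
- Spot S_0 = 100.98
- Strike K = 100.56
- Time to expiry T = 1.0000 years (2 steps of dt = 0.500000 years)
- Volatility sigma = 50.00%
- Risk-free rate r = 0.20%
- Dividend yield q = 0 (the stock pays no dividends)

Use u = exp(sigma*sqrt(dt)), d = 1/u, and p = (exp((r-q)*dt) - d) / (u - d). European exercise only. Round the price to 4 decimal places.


Answer: Price = V(0,0) = 17.4049

Derivation:
dt = T/N = 0.500000
u = exp(sigma*sqrt(dt)) = 1.424119; d = 1/u = 0.702189
p = (exp((r-q)*dt) - d) / (u - d) = 0.413907
Discount per step: exp(-r*dt) = 0.999000
Stock lattice S(k, i) with i counting down-moves:
  k=0: S(0,0) = 100.9800
  k=1: S(1,0) = 143.8075; S(1,1) = 70.9070
  k=2: S(2,0) = 204.7991; S(2,1) = 100.9800; S(2,2) = 49.7901
Terminal payoffs V(N, i) = max(K - S_T, 0):
  V(2,0) = 0.000000; V(2,1) = 0.000000; V(2,2) = 50.769924
Backward induction: V(k, i) = exp(-r*dt) * [p * V(k+1, i) + (1-p) * V(k+1, i+1)].
  V(1,0) = exp(-r*dt) * [p*0.000000 + (1-p)*0.000000] = 0.000000
  V(1,1) = exp(-r*dt) * [p*0.000000 + (1-p)*50.769924] = 29.726163
  V(0,0) = exp(-r*dt) * [p*0.000000 + (1-p)*29.726163] = 17.404886


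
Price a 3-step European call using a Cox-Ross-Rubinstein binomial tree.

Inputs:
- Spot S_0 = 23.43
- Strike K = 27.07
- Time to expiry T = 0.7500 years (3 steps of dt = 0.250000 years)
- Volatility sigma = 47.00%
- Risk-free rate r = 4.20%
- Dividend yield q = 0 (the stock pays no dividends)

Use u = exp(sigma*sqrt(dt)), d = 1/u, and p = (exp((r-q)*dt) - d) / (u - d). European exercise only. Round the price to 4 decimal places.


Answer: Price = V(0,0) = 2.8274

Derivation:
dt = T/N = 0.250000
u = exp(sigma*sqrt(dt)) = 1.264909; d = 1/u = 0.790571
p = (exp((r-q)*dt) - d) / (u - d) = 0.463772
Discount per step: exp(-r*dt) = 0.989555
Stock lattice S(k, i) with i counting down-moves:
  k=0: S(0,0) = 23.4300
  k=1: S(1,0) = 29.6368; S(1,1) = 18.5231
  k=2: S(2,0) = 37.4879; S(2,1) = 23.4300; S(2,2) = 14.6438
  k=3: S(3,0) = 47.4187; S(3,1) = 29.6368; S(3,2) = 18.5231; S(3,3) = 11.5770
Terminal payoffs V(N, i) = max(S_T - K, 0):
  V(3,0) = 20.348728; V(3,1) = 2.566812; V(3,2) = 0.000000; V(3,3) = 0.000000
Backward induction: V(k, i) = exp(-r*dt) * [p * V(k+1, i) + (1-p) * V(k+1, i+1)].
  V(2,0) = exp(-r*dt) * [p*20.348728 + (1-p)*2.566812] = 10.700612
  V(2,1) = exp(-r*dt) * [p*2.566812 + (1-p)*0.000000] = 1.177981
  V(2,2) = exp(-r*dt) * [p*0.000000 + (1-p)*0.000000] = 0.000000
  V(1,0) = exp(-r*dt) * [p*10.700612 + (1-p)*1.177981] = 5.535874
  V(1,1) = exp(-r*dt) * [p*1.177981 + (1-p)*0.000000] = 0.540608
  V(0,0) = exp(-r*dt) * [p*5.535874 + (1-p)*0.540608] = 2.827426


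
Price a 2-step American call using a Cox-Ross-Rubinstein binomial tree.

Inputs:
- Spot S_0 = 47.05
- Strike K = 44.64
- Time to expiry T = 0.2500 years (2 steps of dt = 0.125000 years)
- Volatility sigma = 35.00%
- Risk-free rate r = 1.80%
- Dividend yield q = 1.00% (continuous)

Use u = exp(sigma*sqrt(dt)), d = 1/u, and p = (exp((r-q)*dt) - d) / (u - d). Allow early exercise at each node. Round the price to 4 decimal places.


Answer: Price = V(0,0) = 4.6775

Derivation:
dt = T/N = 0.125000
u = exp(sigma*sqrt(dt)) = 1.131726; d = 1/u = 0.883606
p = (exp((r-q)*dt) - d) / (u - d) = 0.473136
Discount per step: exp(-r*dt) = 0.997753
Stock lattice S(k, i) with i counting down-moves:
  k=0: S(0,0) = 47.0500
  k=1: S(1,0) = 53.2477; S(1,1) = 41.5737
  k=2: S(2,0) = 60.2618; S(2,1) = 47.0500; S(2,2) = 36.7348
Terminal payoffs V(N, i) = max(S_T - K, 0):
  V(2,0) = 15.621790; V(2,1) = 2.410000; V(2,2) = 0.000000
Backward induction: V(k, i) = exp(-r*dt) * [p * V(k+1, i) + (1-p) * V(k+1, i+1)]; then take max(V_cont, immediate exercise) for American.
  V(1,0) = exp(-r*dt) * [p*15.621790 + (1-p)*2.410000] = 8.641506; exercise = 8.607697; V(1,0) = max -> 8.641506
  V(1,1) = exp(-r*dt) * [p*2.410000 + (1-p)*0.000000] = 1.137695; exercise = 0.000000; V(1,1) = max -> 1.137695
  V(0,0) = exp(-r*dt) * [p*8.641506 + (1-p)*1.137695] = 4.677480; exercise = 2.410000; V(0,0) = max -> 4.677480


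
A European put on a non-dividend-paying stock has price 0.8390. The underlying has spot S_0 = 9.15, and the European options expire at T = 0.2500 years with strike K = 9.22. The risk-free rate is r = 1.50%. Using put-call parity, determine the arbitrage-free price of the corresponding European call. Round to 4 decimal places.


Answer: Call price = 0.8035

Derivation:
Put-call parity: C - P = S_0 * exp(-qT) - K * exp(-rT).
S_0 * exp(-qT) = 9.1500 * 1.00000000 = 9.15000000
K * exp(-rT) = 9.2200 * 0.99625702 = 9.18548975
C = P + S*exp(-qT) - K*exp(-rT)
C = 0.8390 + 9.15000000 - 9.18548975 = 0.8035


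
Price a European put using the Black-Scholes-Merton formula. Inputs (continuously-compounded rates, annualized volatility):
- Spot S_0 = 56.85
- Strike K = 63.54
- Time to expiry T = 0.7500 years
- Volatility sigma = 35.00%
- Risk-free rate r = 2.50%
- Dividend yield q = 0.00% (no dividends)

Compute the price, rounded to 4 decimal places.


Answer: Price = 10.2639

Derivation:
d1 = (ln(S/K) + (r - q + 0.5*sigma^2) * T) / (sigma * sqrt(T)) = -0.15362766
d2 = d1 - sigma * sqrt(T) = -0.45673655
exp(-rT) = 0.98142469; exp(-qT) = 1.00000000
P = K * exp(-rT) * N(-d2) - S_0 * exp(-qT) * N(-d1)
N(-d1) = 0.56104834; N(-d2) = 0.67606979
P = 63.5400 * 0.98142469 * 0.67606979 - 56.8500 * 1.00000000 * 0.56104834 = 10.2639


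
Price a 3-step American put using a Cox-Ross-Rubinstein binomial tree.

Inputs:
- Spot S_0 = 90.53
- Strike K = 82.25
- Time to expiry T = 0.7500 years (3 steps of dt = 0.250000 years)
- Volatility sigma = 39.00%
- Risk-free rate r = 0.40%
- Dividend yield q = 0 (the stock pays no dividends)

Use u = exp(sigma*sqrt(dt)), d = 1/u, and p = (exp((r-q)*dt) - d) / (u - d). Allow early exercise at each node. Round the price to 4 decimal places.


dt = T/N = 0.250000
u = exp(sigma*sqrt(dt)) = 1.215311; d = 1/u = 0.822835
p = (exp((r-q)*dt) - d) / (u - d) = 0.453953
Discount per step: exp(-r*dt) = 0.999000
Stock lattice S(k, i) with i counting down-moves:
  k=0: S(0,0) = 90.5300
  k=1: S(1,0) = 110.0221; S(1,1) = 74.4912
  k=2: S(2,0) = 133.7111; S(2,1) = 90.5300; S(2,2) = 61.2940
  k=3: S(3,0) = 162.5005; S(3,1) = 110.0221; S(3,2) = 74.4912; S(3,3) = 50.4348
Terminal payoffs V(N, i) = max(K - S_T, 0):
  V(3,0) = 0.000000; V(3,1) = 0.000000; V(3,2) = 7.758778; V(3,3) = 31.815206
Backward induction: V(k, i) = exp(-r*dt) * [p * V(k+1, i) + (1-p) * V(k+1, i+1)]; then take max(V_cont, immediate exercise) for American.
  V(2,0) = exp(-r*dt) * [p*0.000000 + (1-p)*0.000000] = 0.000000; exercise = 0.000000; V(2,0) = max -> 0.000000
  V(2,1) = exp(-r*dt) * [p*0.000000 + (1-p)*7.758778] = 4.232422; exercise = 0.000000; V(2,1) = max -> 4.232422
  V(2,2) = exp(-r*dt) * [p*7.758778 + (1-p)*31.815206] = 20.873832; exercise = 20.956041; V(2,2) = max -> 20.956041
  V(1,0) = exp(-r*dt) * [p*0.000000 + (1-p)*4.232422] = 2.308791; exercise = 0.000000; V(1,0) = max -> 2.308791
  V(1,1) = exp(-r*dt) * [p*4.232422 + (1-p)*20.956041] = 13.350945; exercise = 7.758778; V(1,1) = max -> 13.350945
  V(0,0) = exp(-r*dt) * [p*2.308791 + (1-p)*13.350945] = 8.329991; exercise = 0.000000; V(0,0) = max -> 8.329991

Answer: Price = V(0,0) = 8.3300


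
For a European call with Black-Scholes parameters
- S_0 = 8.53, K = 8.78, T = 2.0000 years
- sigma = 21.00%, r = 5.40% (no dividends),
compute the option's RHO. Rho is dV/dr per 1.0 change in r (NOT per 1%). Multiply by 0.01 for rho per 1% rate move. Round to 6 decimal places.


d1 = 0.4148795962; d2 = 0.1178947481
phi(d1) = 0.3660442421; exp(-qT) = 1.0000000000; exp(-rT) = 0.8976275964
N(d2) = 0.5469244727
Rho = K*T*exp(-rT)*N(d2) = 8.7800 * 2.0000 * 0.8976275964 * 0.5469244727 = 8.620810

Answer: Rho = 8.620810


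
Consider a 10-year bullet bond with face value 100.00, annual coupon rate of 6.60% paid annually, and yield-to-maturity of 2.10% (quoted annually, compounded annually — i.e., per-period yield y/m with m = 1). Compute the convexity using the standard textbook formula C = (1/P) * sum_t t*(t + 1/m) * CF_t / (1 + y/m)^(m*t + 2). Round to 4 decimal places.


Coupon per period c = face * coupon_rate / m = 6.600000
Periods per year m = 1; per-period yield y/m = 0.021000
Number of cashflows N = 10
Cashflows (t years, CF_t, discount factor 1/(1+y/m)^(m*t), PV):
  t = 1.0000: CF_t = 6.600000, DF = 0.979432, PV = 6.464251
  t = 2.0000: CF_t = 6.600000, DF = 0.959287, PV = 6.331294
  t = 3.0000: CF_t = 6.600000, DF = 0.939556, PV = 6.201071
  t = 4.0000: CF_t = 6.600000, DF = 0.920231, PV = 6.073527
  t = 5.0000: CF_t = 6.600000, DF = 0.901304, PV = 5.948606
  t = 6.0000: CF_t = 6.600000, DF = 0.882766, PV = 5.826255
  t = 7.0000: CF_t = 6.600000, DF = 0.864609, PV = 5.706420
  t = 8.0000: CF_t = 6.600000, DF = 0.846826, PV = 5.589050
  t = 9.0000: CF_t = 6.600000, DF = 0.829408, PV = 5.474094
  t = 10.0000: CF_t = 106.600000, DF = 0.812349, PV = 86.596389
Price P = sum_t PV_t = 140.210957
Convexity numerator sum_t t*(t + 1/m) * CF_t / (1+y/m)^(m*t + 2):
  t = 1.0000: term = 12.402142
  t = 2.0000: term = 36.441162
  t = 3.0000: term = 71.383275
  t = 4.0000: term = 116.525098
  t = 5.0000: term = 171.192603
  t = 6.0000: term = 234.740102
  t = 7.0000: term = 306.549268
  t = 8.0000: term = 386.028182
  t = 9.0000: term = 472.610408
  t = 10.0000: term = 9137.786038
Convexity = (1/P) * sum = 10945.658280 / 140.210957 = 78.065641

Answer: Convexity = 78.0656


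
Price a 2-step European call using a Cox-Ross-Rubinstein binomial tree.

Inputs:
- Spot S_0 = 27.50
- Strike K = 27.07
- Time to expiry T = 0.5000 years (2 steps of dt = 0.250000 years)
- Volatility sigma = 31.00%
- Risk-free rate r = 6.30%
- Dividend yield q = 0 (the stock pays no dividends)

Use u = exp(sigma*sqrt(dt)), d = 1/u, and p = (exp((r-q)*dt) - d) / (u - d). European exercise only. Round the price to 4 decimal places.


Answer: Price = V(0,0) = 2.8595

Derivation:
dt = T/N = 0.250000
u = exp(sigma*sqrt(dt)) = 1.167658; d = 1/u = 0.856415
p = (exp((r-q)*dt) - d) / (u - d) = 0.512332
Discount per step: exp(-r*dt) = 0.984373
Stock lattice S(k, i) with i counting down-moves:
  k=0: S(0,0) = 27.5000
  k=1: S(1,0) = 32.1106; S(1,1) = 23.5514
  k=2: S(2,0) = 37.4942; S(2,1) = 27.5000; S(2,2) = 20.1698
Terminal payoffs V(N, i) = max(S_T - K, 0):
  V(2,0) = 10.424191; V(2,1) = 0.430000; V(2,2) = 0.000000
Backward induction: V(k, i) = exp(-r*dt) * [p * V(k+1, i) + (1-p) * V(k+1, i+1)].
  V(1,0) = exp(-r*dt) * [p*10.424191 + (1-p)*0.430000] = 5.463606
  V(1,1) = exp(-r*dt) * [p*0.430000 + (1-p)*0.000000] = 0.216860
  V(0,0) = exp(-r*dt) * [p*5.463606 + (1-p)*0.216860] = 2.859540


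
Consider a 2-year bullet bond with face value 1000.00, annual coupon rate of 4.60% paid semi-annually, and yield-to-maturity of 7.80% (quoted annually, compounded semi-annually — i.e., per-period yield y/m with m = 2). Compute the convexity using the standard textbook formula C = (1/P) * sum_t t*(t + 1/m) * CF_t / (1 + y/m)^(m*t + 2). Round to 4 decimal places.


Answer: Convexity = 4.4200

Derivation:
Coupon per period c = face * coupon_rate / m = 23.000000
Periods per year m = 2; per-period yield y/m = 0.039000
Number of cashflows N = 4
Cashflows (t years, CF_t, discount factor 1/(1+y/m)^(m*t), PV):
  t = 0.5000: CF_t = 23.000000, DF = 0.962464, PV = 22.136670
  t = 1.0000: CF_t = 23.000000, DF = 0.926337, PV = 21.305746
  t = 1.5000: CF_t = 23.000000, DF = 0.891566, PV = 20.506011
  t = 2.0000: CF_t = 1023.000000, DF = 0.858100, PV = 877.836114
Price P = sum_t PV_t = 941.784541
Convexity numerator sum_t t*(t + 1/m) * CF_t / (1+y/m)^(m*t + 2):
  t = 0.5000: term = 10.253006
  t = 1.0000: term = 29.604444
  t = 1.5000: term = 56.986417
  t = 2.0000: term = 4065.859366
Convexity = (1/P) * sum = 4162.703232 / 941.784541 = 4.420017


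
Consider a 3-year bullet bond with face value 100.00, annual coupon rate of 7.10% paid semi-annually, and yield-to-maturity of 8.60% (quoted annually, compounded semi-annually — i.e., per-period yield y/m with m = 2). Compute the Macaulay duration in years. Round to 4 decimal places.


Answer: Macaulay duration = 2.7485 years

Derivation:
Coupon per period c = face * coupon_rate / m = 3.550000
Periods per year m = 2; per-period yield y/m = 0.043000
Number of cashflows N = 6
Cashflows (t years, CF_t, discount factor 1/(1+y/m)^(m*t), PV):
  t = 0.5000: CF_t = 3.550000, DF = 0.958773, PV = 3.403643
  t = 1.0000: CF_t = 3.550000, DF = 0.919245, PV = 3.263321
  t = 1.5000: CF_t = 3.550000, DF = 0.881347, PV = 3.128783
  t = 2.0000: CF_t = 3.550000, DF = 0.845012, PV = 2.999792
  t = 2.5000: CF_t = 3.550000, DF = 0.810174, PV = 2.876119
  t = 3.0000: CF_t = 103.550000, DF = 0.776773, PV = 80.434849
Price P = sum_t PV_t = 96.106507
Macaulay numerator sum_t t * PV_t:
  t * PV_t at t = 0.5000: 1.701822
  t * PV_t at t = 1.0000: 3.263321
  t * PV_t at t = 1.5000: 4.693174
  t * PV_t at t = 2.0000: 5.999584
  t * PV_t at t = 2.5000: 7.190297
  t * PV_t at t = 3.0000: 241.304548
Macaulay duration D = (sum_t t * PV_t) / P = 264.152745 / 96.106507 = 2.748542


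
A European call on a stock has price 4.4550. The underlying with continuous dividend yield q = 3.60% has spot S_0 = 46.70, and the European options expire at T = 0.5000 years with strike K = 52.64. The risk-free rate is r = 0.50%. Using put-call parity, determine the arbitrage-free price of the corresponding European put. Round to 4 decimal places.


Put-call parity: C - P = S_0 * exp(-qT) - K * exp(-rT).
S_0 * exp(-qT) = 46.7000 * 0.98216103 = 45.86692021
K * exp(-rT) = 52.6400 * 0.99750312 = 52.50856436
P = C - S*exp(-qT) + K*exp(-rT)
P = 4.4550 - 45.86692021 + 52.50856436 = 11.0966

Answer: Put price = 11.0966


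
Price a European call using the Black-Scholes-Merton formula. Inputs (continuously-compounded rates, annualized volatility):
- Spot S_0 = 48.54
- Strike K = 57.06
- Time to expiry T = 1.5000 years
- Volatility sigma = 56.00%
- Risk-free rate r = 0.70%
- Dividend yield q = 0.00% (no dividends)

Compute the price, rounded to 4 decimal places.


Answer: Price = 10.4539

Derivation:
d1 = (ln(S/K) + (r - q + 0.5*sigma^2) * T) / (sigma * sqrt(T)) = 0.12245240
d2 = d1 - sigma * sqrt(T) = -0.56340472
exp(-rT) = 0.98955493; exp(-qT) = 1.00000000
C = S_0 * exp(-qT) * N(d1) - K * exp(-rT) * N(d2)
N(d1) = 0.54872963; N(d2) = 0.28657966
C = 48.5400 * 1.00000000 * 0.54872963 - 57.0600 * 0.98955493 * 0.28657966 = 10.4539
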